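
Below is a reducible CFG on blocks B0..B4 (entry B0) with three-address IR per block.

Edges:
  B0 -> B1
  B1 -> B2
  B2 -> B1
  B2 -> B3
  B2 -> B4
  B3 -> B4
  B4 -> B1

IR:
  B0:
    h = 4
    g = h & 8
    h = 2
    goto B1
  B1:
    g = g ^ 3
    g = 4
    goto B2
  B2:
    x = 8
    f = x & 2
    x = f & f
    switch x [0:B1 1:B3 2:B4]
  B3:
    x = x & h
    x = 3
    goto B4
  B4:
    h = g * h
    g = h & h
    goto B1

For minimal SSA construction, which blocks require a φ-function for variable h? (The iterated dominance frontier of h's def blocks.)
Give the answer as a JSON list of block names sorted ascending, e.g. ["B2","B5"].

idom tree: B1←B0 B2←B1 B3←B2 B4←B2
Join-block Dom:
  B1: preds {B0,B2,B4}: {B0} ∩ {B0,B1,B2} ∩ {B0,B1,B2,B4} = {B0}; idom=B0
  B4: preds {B2,B3}: {B0,B1,B2} ∩ {B0,B1,B2,B3} = {B0,B1,B2}; idom=B2

DF walk-up:
  join B1 pred B0: · stop@B0
  join B1 pred B2: B2→B1 stop@B0
  join B1 pred B4: B4→B2→B1 stop@B0
  join B4 pred B2: · stop@B2
  join B4 pred B3: B3 stop@B2
  B0: DF=∅
  B1: DF={B1}
  B2: DF={B1}
  B3: DF={B4}
  B4: DF={B1}

φ for h: defs {B0,B4}
  DF⁺ = {B1}

Answer: ["B1"]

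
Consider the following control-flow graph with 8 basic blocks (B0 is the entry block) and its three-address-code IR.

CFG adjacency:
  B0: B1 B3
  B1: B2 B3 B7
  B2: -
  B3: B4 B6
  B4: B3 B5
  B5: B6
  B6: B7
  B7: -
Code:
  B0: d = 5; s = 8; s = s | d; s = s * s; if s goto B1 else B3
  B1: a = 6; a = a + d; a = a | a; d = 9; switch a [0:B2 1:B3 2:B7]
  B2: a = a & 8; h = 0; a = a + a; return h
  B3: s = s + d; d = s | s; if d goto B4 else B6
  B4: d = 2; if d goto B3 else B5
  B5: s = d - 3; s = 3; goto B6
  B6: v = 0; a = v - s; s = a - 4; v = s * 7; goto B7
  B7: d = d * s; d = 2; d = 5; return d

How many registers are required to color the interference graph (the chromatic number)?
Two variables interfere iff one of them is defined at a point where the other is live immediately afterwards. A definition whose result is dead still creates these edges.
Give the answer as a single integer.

Answer: 3

Working:
def/use:
  B0: def={d,s} ue=∅
  B1: def={a,d} ue={d}
  B2: def={a,h} ue={a}
  B3: def={d,s} ue={d,s}
  B4: def={d} ue=∅
  B5: def={s} ue={d}
  B6: def={a,s,v} ue={s}
  B7: def={d} ue={d,s}

Backward fixpoint:
  live B0: ∅→{d,s}
  live B1: {d,s}→{a,d,s}
  live B2: {a}→∅
  live B3: {d,s}→{d,s}
  live B4: {s}→{d,s}
  live B5: {d}→{d,s}
  live B6: {d,s}→{d,s}
  live B7: {d,s}→∅

Conflict graph:
  a — {d,h,s}
  d — {a,s,v}
  h — {a}
  s — {a,d,v}
  v — {d,s}

Colouring:
  {a,d,s} pairwise interfere (3-clique) ⇒ χ ≥ 3
  assign a→c0 d→c1 h→c1 s→c2 v→c0 — no edge inside a register ⇒ χ ≤ 3
  χ = 3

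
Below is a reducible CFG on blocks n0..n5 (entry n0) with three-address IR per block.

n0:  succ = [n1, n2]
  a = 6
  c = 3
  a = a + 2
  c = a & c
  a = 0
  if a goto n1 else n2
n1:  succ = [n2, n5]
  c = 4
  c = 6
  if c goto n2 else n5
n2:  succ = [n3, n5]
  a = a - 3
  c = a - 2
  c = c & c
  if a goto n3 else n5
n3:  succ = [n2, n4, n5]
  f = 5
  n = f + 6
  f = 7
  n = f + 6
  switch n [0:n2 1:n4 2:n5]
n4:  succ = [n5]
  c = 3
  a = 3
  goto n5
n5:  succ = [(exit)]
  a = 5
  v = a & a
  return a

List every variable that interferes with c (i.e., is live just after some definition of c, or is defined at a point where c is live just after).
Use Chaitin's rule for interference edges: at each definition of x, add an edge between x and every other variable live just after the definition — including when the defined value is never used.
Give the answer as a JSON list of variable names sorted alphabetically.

Answer: ["a"]

Derivation:
Block summaries:
  n0: def={a,c} ue=∅
  n1: def={c} ue=∅
  n2: def={a,c} ue={a}
  n3: def={f,n} ue=∅
  n4: def={a,c} ue=∅
  n5: def={a,v} ue=∅

Liveness:
  n0 li=∅ lo={a}
  n1 li={a} lo={a}
  n2 li={a} lo={a}
  n3 li={a} lo={a}
  n4 li=∅ lo=∅
  n5 li=∅ lo=∅

Conflict graph:
  a — {c,f,n,v}
  c — {a}
  f — {a}
  n — {a}
  v — {a}

N(c) = ["a"]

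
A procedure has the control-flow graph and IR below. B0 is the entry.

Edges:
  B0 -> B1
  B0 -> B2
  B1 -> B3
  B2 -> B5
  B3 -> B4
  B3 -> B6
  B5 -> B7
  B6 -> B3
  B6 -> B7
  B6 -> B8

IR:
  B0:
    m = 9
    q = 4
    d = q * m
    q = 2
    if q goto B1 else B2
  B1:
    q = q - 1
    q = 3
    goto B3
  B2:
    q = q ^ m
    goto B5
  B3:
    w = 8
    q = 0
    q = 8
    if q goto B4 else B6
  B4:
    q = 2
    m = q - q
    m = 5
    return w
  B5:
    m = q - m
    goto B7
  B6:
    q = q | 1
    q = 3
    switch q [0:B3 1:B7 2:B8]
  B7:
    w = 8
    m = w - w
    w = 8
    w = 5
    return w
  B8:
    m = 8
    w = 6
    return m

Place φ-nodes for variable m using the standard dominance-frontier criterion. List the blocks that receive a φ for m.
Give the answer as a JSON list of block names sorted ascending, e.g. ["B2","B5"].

idom tree: B1←B0 B2←B0 B3←B1 B4←B3 B5←B2 B6←B3 B7←B0 B8←B6
Join-block Dom:
  B3: preds {B1,B6}: {B0,B1} ∩ {B0,B1,B3,B6} = {B0,B1}; idom=B1
  B7: preds {B5,B6}: {B0,B2,B5} ∩ {B0,B1,B3,B6} = {B0}; idom=B0

DF walk-up:
  join B3 pred B1: · stop@B1
  join B3 pred B6: B6→B3 stop@B1
  join B7 pred B5: B5→B2 stop@B0
  join B7 pred B6: B6→B3→B1 stop@B0
  B0: DF=∅
  B1: DF={B7}
  B2: DF={B7}
  B3: DF={B3,B7}
  B4: DF=∅
  B5: DF={B7}
  B6: DF={B3,B7}
  B7: DF=∅
  B8: DF=∅

φ for m: defs {B0,B4,B5,B7,B8}
  DF⁺ = {B7}

Answer: ["B7"]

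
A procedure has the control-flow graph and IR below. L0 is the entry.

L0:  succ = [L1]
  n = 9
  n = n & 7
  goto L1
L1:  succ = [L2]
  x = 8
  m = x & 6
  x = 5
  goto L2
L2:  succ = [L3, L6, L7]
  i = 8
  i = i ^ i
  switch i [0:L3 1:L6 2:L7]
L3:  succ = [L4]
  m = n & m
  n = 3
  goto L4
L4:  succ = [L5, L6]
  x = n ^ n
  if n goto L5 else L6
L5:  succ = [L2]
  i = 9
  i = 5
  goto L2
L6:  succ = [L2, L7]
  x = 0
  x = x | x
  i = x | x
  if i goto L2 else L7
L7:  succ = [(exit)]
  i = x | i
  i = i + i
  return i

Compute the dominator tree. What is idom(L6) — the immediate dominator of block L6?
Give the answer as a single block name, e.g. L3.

Answer: L2

Working:
idom tree: L1←L0 L2←L1 L3←L2 L4←L3 L5←L4 L6←L2 L7←L2
Dom at joins:
  L2: preds {L1,L5,L6}: {L0,L1} ∩ {L0,L1,L2,L3,L4,L5} ∩ {L0,L1,L2,L6} = {L0,L1}; idom=L1
  L6: preds {L2,L4}: {L0,L1,L2} ∩ {L0,L1,L2,L3,L4} = {L0,L1,L2}; idom=L2
  L7: preds {L2,L6}: {L0,L1,L2} ∩ {L0,L1,L2,L6} = {L0,L1,L2}; idom=L2

idom(L6) = L2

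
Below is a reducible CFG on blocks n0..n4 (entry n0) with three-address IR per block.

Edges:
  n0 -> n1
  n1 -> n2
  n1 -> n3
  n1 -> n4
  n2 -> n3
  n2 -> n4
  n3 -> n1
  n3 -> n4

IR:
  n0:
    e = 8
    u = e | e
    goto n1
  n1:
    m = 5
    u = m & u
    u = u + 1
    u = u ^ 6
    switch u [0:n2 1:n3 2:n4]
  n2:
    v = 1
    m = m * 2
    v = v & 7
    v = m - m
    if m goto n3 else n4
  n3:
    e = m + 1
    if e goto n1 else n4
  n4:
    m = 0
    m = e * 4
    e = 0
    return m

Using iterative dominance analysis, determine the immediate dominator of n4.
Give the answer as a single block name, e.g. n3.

Answer: n1

Derivation:
idom tree: n1←n0 n2←n1 n3←n1 n4←n1
Join-block Dom:
  n1: preds {n0,n3}: {n0} ∩ {n0,n1,n3} = {n0}; idom=n0
  n3: preds {n1,n2}: {n0,n1} ∩ {n0,n1,n2} = {n0,n1}; idom=n1
  n4: preds {n1,n2,n3}: {n0,n1} ∩ {n0,n1,n2} ∩ {n0,n1,n3} = {n0,n1}; idom=n1

idom(n4) = n1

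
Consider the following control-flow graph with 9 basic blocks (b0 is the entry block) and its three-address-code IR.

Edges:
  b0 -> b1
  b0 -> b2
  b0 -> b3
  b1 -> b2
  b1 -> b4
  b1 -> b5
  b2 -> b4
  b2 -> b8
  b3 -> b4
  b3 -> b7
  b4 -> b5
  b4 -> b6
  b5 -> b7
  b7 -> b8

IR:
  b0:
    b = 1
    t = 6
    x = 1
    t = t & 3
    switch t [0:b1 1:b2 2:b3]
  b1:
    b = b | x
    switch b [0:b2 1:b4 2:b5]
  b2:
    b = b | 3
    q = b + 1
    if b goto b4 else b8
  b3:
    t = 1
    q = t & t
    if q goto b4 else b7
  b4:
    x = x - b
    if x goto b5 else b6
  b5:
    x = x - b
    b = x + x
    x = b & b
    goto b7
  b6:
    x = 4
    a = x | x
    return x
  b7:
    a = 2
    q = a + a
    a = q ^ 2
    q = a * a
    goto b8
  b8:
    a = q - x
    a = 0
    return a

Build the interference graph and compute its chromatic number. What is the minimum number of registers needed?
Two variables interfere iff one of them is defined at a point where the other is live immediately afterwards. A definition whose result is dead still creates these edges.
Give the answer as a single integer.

Answer: 3

Derivation:
Block summaries:
  b0 def {b,t,x} use ∅
  b1 def {b} use {b,x}
  b2 def {b,q} use {b}
  b3 def {q,t} use ∅
  b4 def {x} use {b,x}
  b5 def {b,x} use {b,x}
  b6 def {a,x} use ∅
  b7 def {a,q} use ∅
  b8 def {a} use {q,x}

Liveness:
  b0 li=∅ lo={b,x}
  b1 li={b,x} lo={b,x}
  b2 li={b,x} lo={b,q,x}
  b3 li={b,x} lo={b,x}
  b4 li={b,x} lo={b,x}
  b5 li={b,x} lo={x}
  b6 li=∅ lo=∅
  b7 li={x} lo={q,x}
  b8 li={q,x} lo=∅

Interfere edges:
  a — {x}
  b — {q,t,x}
  q — {b,x}
  t — {b,x}
  x — {a,b,q,t}

Colouring:
  lower bound: {b,q,x} mutually conflict ⇒ χ ≥ 3
  3-colouring: c0={x}  c1={a,b}  c2={q,t}
  χ = 3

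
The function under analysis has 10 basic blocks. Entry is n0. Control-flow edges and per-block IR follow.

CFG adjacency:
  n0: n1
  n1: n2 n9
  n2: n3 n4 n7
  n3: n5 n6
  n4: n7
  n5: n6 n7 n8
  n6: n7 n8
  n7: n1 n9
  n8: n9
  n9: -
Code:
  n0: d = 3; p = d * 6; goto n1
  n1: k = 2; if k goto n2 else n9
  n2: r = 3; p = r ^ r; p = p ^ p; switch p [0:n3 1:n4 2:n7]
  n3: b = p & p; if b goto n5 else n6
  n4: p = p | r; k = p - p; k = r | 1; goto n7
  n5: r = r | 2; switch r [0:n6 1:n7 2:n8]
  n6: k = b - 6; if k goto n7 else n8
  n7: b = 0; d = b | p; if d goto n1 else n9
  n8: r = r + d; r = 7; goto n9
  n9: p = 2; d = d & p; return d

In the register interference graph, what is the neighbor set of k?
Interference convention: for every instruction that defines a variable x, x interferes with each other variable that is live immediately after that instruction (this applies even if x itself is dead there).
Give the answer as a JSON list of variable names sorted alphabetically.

Answer: ["d", "p", "r"]

Analysis:
Per-block:
  n0 def {d,p} use ∅
  n1 def {k} use ∅
  n2 def {p,r} use ∅
  n3 def {b} use {p}
  n4 def {k,p} use {p,r}
  n5 def {r} use {r}
  n6 def {k} use {b}
  n7 def {b,d} use {p}
  n8 def {r} use {d,r}
  n9 def {d,p} use {d}

Backward fixpoint:
  n0 li=∅ lo={d}
  n1 li={d} lo={d}
  n2 li={d} lo={d,p,r}
  n3 li={d,p,r} lo={b,d,p,r}
  n4 li={p,r} lo={p}
  n5 li={b,d,p,r} lo={b,d,p,r}
  n6 li={b,d,p,r} lo={d,p,r}
  n7 li={p} lo={d}
  n8 li={d,r} lo={d}
  n9 li={d} lo=∅

Conflict graph:
  b↔{d,p,r}
  d↔{b,k,p,r}
  k↔{d,p,r}
  p↔{b,d,k,r}
  r↔{b,d,k,p}

N(k) = ["d", "p", "r"]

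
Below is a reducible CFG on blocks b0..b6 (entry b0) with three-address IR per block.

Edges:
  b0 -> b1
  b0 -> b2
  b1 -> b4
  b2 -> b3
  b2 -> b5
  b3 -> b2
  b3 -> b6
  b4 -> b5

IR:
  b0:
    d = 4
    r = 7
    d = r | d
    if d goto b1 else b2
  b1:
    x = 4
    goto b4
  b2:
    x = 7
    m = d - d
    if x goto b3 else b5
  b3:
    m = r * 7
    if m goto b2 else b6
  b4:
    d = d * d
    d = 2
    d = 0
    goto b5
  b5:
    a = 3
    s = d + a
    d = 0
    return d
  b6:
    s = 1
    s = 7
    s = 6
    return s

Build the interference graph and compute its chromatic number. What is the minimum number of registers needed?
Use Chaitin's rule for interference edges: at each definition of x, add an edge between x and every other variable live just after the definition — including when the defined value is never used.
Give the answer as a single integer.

def/use:
  b0: {d,r} / ∅
  b1: {x} / ∅
  b2: {m,x} / {d}
  b3: {m} / {r}
  b4: {d} / {d}
  b5: {a,d,s} / {d}
  b6: {s} / ∅

Backward fixpoint:
  b0 li=∅ lo={d,r}
  b1 li={d} lo={d}
  b2 li={d,r} lo={d,r}
  b3 li={d,r} lo={d,r}
  b4 li={d} lo={d}
  b5 li={d} lo=∅
  b6 li=∅ lo=∅

Conflict graph:
  a — {d}
  d — {a,m,r,x}
  m — {d,r,x}
  r — {d,m,x}
  s — ∅
  x — {d,m,r}

Chromatic number:
  {d,m,r,x} pairwise interfere (4-clique) ⇒ χ ≥ 4
  4-colouring: r0={d,s}  r1={a,m}  r2={r}  r3={x}
  χ = 4

Answer: 4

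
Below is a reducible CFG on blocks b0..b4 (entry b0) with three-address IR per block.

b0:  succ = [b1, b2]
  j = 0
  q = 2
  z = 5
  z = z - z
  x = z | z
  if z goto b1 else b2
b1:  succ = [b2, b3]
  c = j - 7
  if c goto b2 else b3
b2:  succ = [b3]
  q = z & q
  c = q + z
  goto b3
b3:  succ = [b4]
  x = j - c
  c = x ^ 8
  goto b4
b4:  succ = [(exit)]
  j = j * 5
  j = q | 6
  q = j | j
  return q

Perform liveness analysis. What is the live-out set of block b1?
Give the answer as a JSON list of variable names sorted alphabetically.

Per-block:
  b0: {j,q,x,z} / ∅
  b1: {c} / {j}
  b2: {c,q} / {q,z}
  b3: {c,x} / {c,j}
  b4: {j,q} / {j,q}

Liveness:
  b0 li=∅ lo={j,q,z}
  b1 li={j,q,z} lo={c,j,q,z}
  b2 li={j,q,z} lo={c,j,q}
  b3 li={c,j,q} lo={j,q}
  b4 li={j,q} lo=∅

live-out(b1) = ["c", "j", "q", "z"]

Answer: ["c", "j", "q", "z"]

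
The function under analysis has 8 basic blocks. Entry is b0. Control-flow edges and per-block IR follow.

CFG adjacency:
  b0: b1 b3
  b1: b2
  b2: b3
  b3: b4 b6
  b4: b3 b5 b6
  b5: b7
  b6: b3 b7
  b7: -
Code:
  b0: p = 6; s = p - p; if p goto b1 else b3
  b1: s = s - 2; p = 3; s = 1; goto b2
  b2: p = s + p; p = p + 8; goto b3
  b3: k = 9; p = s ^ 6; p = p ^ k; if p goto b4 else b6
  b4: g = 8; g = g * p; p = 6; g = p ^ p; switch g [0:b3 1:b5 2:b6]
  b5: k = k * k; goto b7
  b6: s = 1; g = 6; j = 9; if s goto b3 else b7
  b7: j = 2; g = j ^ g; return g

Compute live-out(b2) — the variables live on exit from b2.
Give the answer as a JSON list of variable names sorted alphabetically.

Answer: ["s"]

Working:
Block summaries:
  b0 def {p,s} use ∅
  b1 def {p,s} use {s}
  b2 def {p} use {p,s}
  b3 def {k,p} use {s}
  b4 def {g,p} use {p}
  b5 def {k} use {k}
  b6 def {g,j,s} use ∅
  b7 def {g,j} use {g}

Live sets:
  b0: in=∅ out={s}
  b1: in={s} out={p,s}
  b2: in={p,s} out={s}
  b3: in={s} out={k,p,s}
  b4: in={k,p,s} out={g,k,s}
  b5: in={g,k} out={g}
  b6: in=∅ out={g,s}
  b7: in={g} out=∅

live-out(b2) = ["s"]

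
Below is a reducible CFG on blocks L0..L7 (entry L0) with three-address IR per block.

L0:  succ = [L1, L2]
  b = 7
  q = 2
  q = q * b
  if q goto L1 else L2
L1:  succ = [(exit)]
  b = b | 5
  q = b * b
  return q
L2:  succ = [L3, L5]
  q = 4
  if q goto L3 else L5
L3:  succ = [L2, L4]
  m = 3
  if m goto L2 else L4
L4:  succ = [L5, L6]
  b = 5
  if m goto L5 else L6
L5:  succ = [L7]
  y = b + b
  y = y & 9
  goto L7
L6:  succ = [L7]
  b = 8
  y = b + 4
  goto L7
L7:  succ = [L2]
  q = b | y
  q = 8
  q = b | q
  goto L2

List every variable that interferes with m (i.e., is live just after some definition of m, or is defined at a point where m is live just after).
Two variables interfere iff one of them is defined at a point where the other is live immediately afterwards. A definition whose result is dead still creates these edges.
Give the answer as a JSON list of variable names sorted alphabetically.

Answer: ["b"]

Working:
def/use:
  L0 def {b,q} use ∅
  L1 def {b,q} use {b}
  L2 def {q} use ∅
  L3 def {m} use ∅
  L4 def {b} use {m}
  L5 def {y} use {b}
  L6 def {b,y} use ∅
  L7 def {q} use {b,y}

Live sets:
  L0: in=∅ out={b}
  L1: in={b} out=∅
  L2: in={b} out={b}
  L3: in={b} out={b,m}
  L4: in={m} out={b}
  L5: in={b} out={b,y}
  L6: in=∅ out={b,y}
  L7: in={b,y} out={b}

Interference:
  b: {m,q,y}
  m: {b}
  q: {b}
  y: {b}

N(m) = ["b"]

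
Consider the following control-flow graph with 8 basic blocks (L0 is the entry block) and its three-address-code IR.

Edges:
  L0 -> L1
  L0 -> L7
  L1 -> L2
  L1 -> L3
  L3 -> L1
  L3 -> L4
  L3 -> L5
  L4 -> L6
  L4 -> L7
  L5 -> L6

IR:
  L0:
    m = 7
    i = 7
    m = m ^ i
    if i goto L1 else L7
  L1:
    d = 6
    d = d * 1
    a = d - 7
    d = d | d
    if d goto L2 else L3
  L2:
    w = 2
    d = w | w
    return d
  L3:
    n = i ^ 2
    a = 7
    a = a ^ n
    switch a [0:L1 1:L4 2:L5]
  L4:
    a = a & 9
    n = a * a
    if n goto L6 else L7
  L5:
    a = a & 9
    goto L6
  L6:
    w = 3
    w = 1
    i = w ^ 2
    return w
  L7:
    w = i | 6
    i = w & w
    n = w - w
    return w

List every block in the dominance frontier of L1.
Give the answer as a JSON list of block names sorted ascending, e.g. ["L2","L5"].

idom tree: L1←L0 L2←L1 L3←L1 L4←L3 L5←L3 L6←L3 L7←L0
Join-block Dom:
  L1: preds {L0,L3}: {L0} ∩ {L0,L1,L3} = {L0}; idom=L0
  L6: preds {L4,L5}: {L0,L1,L3,L4} ∩ {L0,L1,L3,L5} = {L0,L1,L3}; idom=L3
  L7: preds {L0,L4}: {L0} ∩ {L0,L1,L3,L4} = {L0}; idom=L0

DF derivation:
  L1←L0: walk · to L0
  L1←L3: walk L3→L1 to L0
  L6←L4: walk L4 to L3
  L6←L5: walk L5 to L3
  L7←L0: walk · to L0
  L7←L4: walk L4→L3→L1 to L0
  L0: DF=∅
  L1: DF={L1,L7}
  L2: DF=∅
  L3: DF={L1,L7}
  L4: DF={L6,L7}
  L5: DF={L6}
  L6: DF=∅
  L7: DF=∅

DF(L1) = ["L1", "L7"]

Answer: ["L1", "L7"]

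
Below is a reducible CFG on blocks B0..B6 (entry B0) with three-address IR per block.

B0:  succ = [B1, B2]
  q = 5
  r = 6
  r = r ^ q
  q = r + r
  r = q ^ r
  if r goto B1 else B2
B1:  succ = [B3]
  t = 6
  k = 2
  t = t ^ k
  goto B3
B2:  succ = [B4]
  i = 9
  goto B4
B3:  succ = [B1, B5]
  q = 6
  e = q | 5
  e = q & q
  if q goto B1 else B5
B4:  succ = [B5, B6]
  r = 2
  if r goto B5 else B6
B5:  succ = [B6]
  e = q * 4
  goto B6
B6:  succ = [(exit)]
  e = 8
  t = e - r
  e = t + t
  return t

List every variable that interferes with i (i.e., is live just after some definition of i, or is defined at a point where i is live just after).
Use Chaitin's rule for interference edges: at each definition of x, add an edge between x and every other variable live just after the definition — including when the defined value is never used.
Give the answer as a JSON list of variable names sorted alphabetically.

Answer: ["q"]

Working:
Per-block:
  B0: {q,r} / ∅
  B1: {k,t} / ∅
  B2: {i} / ∅
  B3: {e,q} / ∅
  B4: {r} / ∅
  B5: {e} / {q}
  B6: {e,t} / {r}

Backward fixpoint:
  B0 li=∅ lo={q,r}
  B1 li={r} lo={r}
  B2 li={q} lo={q}
  B3 li={r} lo={q,r}
  B4 li={q} lo={q,r}
  B5 li={q,r} lo={r}
  B6 li={r} lo=∅

Interference:
  e — {q,r,t}
  i — {q}
  k — {r,t}
  q — {e,i,r}
  r — {e,k,q,t}
  t — {e,k,r}

N(i) = ["q"]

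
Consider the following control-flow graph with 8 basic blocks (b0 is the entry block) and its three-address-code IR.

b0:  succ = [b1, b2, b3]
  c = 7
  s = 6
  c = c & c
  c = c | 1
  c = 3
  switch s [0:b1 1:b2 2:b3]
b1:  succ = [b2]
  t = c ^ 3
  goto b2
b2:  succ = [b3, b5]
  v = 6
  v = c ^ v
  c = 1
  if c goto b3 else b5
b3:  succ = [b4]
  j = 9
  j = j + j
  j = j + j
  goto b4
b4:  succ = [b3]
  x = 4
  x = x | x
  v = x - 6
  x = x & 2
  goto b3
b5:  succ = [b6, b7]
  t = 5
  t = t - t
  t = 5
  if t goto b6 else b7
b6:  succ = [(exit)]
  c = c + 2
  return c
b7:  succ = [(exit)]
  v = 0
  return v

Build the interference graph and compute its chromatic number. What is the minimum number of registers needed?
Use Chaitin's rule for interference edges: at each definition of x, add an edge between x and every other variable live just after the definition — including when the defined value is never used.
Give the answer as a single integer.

Answer: 2

Working:
Block summaries:
  b0: def={c,s} ue=∅
  b1: def={t} ue={c}
  b2: def={c,v} ue={c}
  b3: def={j} ue=∅
  b4: def={v,x} ue=∅
  b5: def={t} ue=∅
  b6: def={c} ue={c}
  b7: def={v} ue=∅

Liveness:
  b0: in=∅ out={c}
  b1: in={c} out={c}
  b2: in={c} out={c}
  b3: in=∅ out=∅
  b4: in=∅ out=∅
  b5: in={c} out={c}
  b6: in={c} out=∅
  b7: in=∅ out=∅

Interfere edges:
  c↔{s,t,v}
  j↔∅
  s↔{c}
  t↔{c}
  v↔{c,x}
  x↔{v}

Colouring:
  {c,s} pairwise interfere (2-clique) ⇒ χ ≥ 2
  2-colouring: R0={c,j,x}  R1={s,t,v}
  χ = 2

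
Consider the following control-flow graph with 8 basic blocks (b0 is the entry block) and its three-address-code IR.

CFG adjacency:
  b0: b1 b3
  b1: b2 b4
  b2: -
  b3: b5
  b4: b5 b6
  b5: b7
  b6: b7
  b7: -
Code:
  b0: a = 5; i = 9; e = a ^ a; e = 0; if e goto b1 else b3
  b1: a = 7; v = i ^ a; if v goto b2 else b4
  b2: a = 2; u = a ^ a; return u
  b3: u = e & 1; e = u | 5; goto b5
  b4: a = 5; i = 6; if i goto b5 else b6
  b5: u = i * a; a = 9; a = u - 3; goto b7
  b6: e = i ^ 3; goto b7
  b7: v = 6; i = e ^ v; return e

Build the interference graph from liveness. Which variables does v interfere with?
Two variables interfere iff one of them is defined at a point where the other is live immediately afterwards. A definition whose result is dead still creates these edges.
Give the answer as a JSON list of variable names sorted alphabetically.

Block summaries:
  b0 def {a,e,i} use ∅
  b1 def {a,v} use {i}
  b2 def {a,u} use ∅
  b3 def {e,u} use {e}
  b4 def {a,i} use ∅
  b5 def {a,u} use {a,i}
  b6 def {e} use {i}
  b7 def {i,v} use {e}

Backward fixpoint:
  b0: in=∅ out={a,e,i}
  b1: in={e,i} out={e}
  b2: in=∅ out=∅
  b3: in={a,e,i} out={a,e,i}
  b4: in={e} out={a,e,i}
  b5: in={a,e,i} out={e}
  b6: in={i} out={e}
  b7: in={e} out=∅

Conflict graph:
  a — {e,i,u}
  e — {a,i,u,v}
  i — {a,e,u}
  u — {a,e,i}
  v — {e}

N(v) = ["e"]

Answer: ["e"]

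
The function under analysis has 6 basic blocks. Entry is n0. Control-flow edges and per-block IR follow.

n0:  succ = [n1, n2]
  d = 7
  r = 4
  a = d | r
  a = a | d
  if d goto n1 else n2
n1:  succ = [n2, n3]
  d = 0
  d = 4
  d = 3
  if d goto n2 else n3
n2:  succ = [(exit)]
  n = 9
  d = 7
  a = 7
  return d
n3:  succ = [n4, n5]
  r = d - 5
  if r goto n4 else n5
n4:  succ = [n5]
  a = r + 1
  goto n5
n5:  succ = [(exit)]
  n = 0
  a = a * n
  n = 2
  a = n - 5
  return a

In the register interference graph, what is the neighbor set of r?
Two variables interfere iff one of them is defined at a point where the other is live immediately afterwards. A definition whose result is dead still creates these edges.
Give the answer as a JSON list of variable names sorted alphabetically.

Block summaries:
  n0: {a,d,r} / ∅
  n1: {d} / ∅
  n2: {a,d,n} / ∅
  n3: {r} / {d}
  n4: {a} / {r}
  n5: {a,n} / {a}

Live sets:
  n0 li=∅ lo={a}
  n1 li={a} lo={a,d}
  n2 li=∅ lo=∅
  n3 li={a,d} lo={a,r}
  n4 li={r} lo={a}
  n5 li={a} lo=∅

Conflict graph:
  a — {d,n,r}
  d — {a,r}
  n — {a}
  r — {a,d}

N(r) = ["a", "d"]

Answer: ["a", "d"]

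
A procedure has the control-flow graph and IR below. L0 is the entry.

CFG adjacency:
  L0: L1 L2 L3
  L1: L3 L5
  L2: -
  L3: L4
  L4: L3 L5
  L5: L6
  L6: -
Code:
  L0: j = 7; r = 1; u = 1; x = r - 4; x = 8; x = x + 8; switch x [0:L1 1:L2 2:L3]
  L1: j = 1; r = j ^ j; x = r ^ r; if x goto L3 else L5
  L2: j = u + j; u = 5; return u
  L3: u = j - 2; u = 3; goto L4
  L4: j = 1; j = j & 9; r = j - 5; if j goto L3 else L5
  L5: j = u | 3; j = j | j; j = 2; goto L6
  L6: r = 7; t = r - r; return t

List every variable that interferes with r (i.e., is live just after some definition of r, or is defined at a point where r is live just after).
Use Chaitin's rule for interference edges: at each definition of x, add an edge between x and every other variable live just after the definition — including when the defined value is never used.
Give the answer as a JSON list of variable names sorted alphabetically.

def/use:
  L0: {j,r,u,x} / ∅
  L1: {j,r,x} / ∅
  L2: {j,u} / {j,u}
  L3: {u} / {j}
  L4: {j,r} / ∅
  L5: {j} / {u}
  L6: {r,t} / ∅

Liveness:
  L0: in=∅ out={j,u}
  L1: in={u} out={j,u}
  L2: in={j,u} out=∅
  L3: in={j} out={u}
  L4: in={u} out={j,u}
  L5: in={u} out=∅
  L6: in=∅ out=∅

Conflict graph:
  j — {r,u,x}
  r — {j,u}
  t — ∅
  u — {j,r,x}
  x — {j,u}

N(r) = ["j", "u"]

Answer: ["j", "u"]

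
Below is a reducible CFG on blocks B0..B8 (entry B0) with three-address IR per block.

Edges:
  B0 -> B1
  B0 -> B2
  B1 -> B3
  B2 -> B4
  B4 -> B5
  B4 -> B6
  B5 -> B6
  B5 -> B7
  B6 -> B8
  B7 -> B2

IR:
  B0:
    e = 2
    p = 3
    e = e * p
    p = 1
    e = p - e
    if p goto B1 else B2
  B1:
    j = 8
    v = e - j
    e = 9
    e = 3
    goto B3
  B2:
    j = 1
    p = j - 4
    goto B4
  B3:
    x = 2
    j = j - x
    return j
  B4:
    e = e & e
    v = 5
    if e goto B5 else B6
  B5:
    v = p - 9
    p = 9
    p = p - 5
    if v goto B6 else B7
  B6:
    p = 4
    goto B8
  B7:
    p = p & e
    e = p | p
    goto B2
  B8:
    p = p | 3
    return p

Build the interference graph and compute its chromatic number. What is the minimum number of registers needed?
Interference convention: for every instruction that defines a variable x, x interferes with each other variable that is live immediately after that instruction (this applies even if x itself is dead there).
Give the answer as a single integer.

Answer: 3

Working:
Per-block:
  B0: {e,p} / ∅
  B1: {e,j,v} / {e}
  B2: {j,p} / ∅
  B3: {j,x} / {j}
  B4: {e,v} / {e}
  B5: {p,v} / {p}
  B6: {p} / ∅
  B7: {e,p} / {e,p}
  B8: {p} / {p}

Liveness:
  B0 li=∅ lo={e}
  B1 li={e} lo={j}
  B2 li={e} lo={e,p}
  B3 li={j} lo=∅
  B4 li={e,p} lo={e,p}
  B5 li={e,p} lo={e,p}
  B6 li=∅ lo={p}
  B7 li={e,p} lo={e}
  B8 li={p} lo=∅

Interfere edges:
  e: {j,p,v}
  j: {e,v,x}
  p: {e,v}
  v: {e,j,p}
  x: {j}

Colouring:
  clique {e,j,v} ⇒ need ≥ 3
  assign e→R0 j→R1 p→R1 v→R2 x→R0 — no edge inside a register ⇒ χ ≤ 3
  χ = 3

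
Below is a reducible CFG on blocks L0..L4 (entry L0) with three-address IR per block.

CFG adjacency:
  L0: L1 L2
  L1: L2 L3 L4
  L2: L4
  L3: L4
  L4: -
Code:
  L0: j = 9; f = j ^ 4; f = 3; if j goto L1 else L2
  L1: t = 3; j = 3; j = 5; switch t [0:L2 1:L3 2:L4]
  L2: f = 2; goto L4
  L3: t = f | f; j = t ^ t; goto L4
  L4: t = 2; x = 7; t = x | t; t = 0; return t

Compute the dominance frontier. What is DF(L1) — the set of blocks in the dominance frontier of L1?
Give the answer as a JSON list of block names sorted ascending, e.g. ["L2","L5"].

Answer: ["L2", "L4"]

Derivation:
idom tree: L1←L0 L2←L0 L3←L1 L4←L0
Join-block Dom:
  L2: preds {L0,L1}: {L0} ∩ {L0,L1} = {L0}; idom=L0
  L4: preds {L1,L2,L3}: {L0,L1} ∩ {L0,L2} ∩ {L0,L1,L3} = {L0}; idom=L0

DF derivation:
  L2←L0: walk · to L0
  L2←L1: walk L1 to L0
  L4←L1: walk L1 to L0
  L4←L2: walk L2 to L0
  L4←L3: walk L3→L1 to L0
  L0: DF=∅
  L1: DF={L2,L4}
  L2: DF={L4}
  L3: DF={L4}
  L4: DF=∅

DF(L1) = ["L2", "L4"]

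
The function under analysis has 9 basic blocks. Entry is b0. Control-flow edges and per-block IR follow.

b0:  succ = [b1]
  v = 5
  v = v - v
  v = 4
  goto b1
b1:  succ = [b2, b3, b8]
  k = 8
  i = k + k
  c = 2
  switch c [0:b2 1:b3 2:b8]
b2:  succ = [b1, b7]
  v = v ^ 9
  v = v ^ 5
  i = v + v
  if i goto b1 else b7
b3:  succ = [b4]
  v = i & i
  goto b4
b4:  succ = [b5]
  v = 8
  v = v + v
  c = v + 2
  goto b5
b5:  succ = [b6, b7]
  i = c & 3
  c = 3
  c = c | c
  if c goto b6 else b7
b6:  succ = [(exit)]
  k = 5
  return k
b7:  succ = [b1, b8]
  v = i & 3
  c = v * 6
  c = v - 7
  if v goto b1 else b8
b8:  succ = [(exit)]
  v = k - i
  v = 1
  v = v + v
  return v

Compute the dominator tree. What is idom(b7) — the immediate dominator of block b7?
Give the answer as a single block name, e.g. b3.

Answer: b1

Derivation:
idom tree: b1←b0 b2←b1 b3←b1 b4←b3 b5←b4 b6←b5 b7←b1 b8←b1
Dom∩ at merges:
  b1: preds {b0,b2,b7}: {b0} ∩ {b0,b1,b2} ∩ {b0,b1,b7} = {b0}; idom=b0
  b7: preds {b2,b5}: {b0,b1,b2} ∩ {b0,b1,b3,b4,b5} = {b0,b1}; idom=b1
  b8: preds {b1,b7}: {b0,b1} ∩ {b0,b1,b7} = {b0,b1}; idom=b1

idom(b7) = b1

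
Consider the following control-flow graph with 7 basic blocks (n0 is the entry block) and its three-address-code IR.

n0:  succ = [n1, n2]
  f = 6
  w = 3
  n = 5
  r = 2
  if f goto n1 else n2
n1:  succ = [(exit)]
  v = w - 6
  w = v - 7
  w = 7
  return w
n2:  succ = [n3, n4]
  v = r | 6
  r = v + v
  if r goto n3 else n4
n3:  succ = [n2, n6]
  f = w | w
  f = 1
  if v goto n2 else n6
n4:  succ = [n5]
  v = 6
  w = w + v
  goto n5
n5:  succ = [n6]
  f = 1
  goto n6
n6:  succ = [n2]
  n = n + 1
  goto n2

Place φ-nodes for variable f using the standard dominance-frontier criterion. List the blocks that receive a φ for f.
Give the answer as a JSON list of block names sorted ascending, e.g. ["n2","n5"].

Answer: ["n2", "n6"]

Derivation:
idom tree: n1←n0 n2←n0 n3←n2 n4←n2 n5←n4 n6←n2
Dom∩ at merges:
  n2: preds {n0,n3,n6}: {n0} ∩ {n0,n2,n3} ∩ {n0,n2,n6} = {n0}; idom=n0
  n6: preds {n3,n5}: {n0,n2,n3} ∩ {n0,n2,n4,n5} = {n0,n2}; idom=n2

Frontier:
  join n2 pred n0: · stop@n0
  join n2 pred n3: n3→n2 stop@n0
  join n2 pred n6: n6→n2 stop@n0
  join n6 pred n3: n3 stop@n2
  join n6 pred n5: n5→n4 stop@n2
  n0 → ∅
  n1 → ∅
  n2 → {n2}
  n3 → {n2,n6}
  n4 → {n6}
  n5 → {n6}
  n6 → {n2}

φ for f: defs {n0,n3,n5}
  DF⁺ = {n2,n6}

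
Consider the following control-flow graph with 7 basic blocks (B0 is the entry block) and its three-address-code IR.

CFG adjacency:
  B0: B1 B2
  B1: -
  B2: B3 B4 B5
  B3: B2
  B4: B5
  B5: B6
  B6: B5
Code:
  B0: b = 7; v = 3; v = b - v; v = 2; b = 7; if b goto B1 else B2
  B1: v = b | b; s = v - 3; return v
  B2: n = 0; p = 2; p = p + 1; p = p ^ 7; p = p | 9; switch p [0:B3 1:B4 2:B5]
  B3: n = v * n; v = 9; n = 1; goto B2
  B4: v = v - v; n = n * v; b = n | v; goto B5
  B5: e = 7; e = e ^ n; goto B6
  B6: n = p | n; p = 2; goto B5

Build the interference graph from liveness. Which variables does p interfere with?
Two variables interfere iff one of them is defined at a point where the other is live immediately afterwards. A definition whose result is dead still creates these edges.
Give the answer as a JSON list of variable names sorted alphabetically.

def/use:
  B0: {b,v} / ∅
  B1: {s,v} / {b}
  B2: {n,p} / ∅
  B3: {n,v} / {n,v}
  B4: {b,n,v} / {n,v}
  B5: {e} / {n}
  B6: {n,p} / {n,p}

Liveness:
  B0: in=∅ out={b,v}
  B1: in={b} out=∅
  B2: in={v} out={n,p,v}
  B3: in={n,v} out={v}
  B4: in={n,p,v} out={n,p}
  B5: in={n,p} out={n,p}
  B6: in={n,p} out={n,p}

Conflict graph:
  b — {n,p,v}
  e — {n,p}
  n — {b,e,p,v}
  p — {b,e,n,v}
  s — {v}
  v — {b,n,p,s}

N(p) = ["b", "e", "n", "v"]

Answer: ["b", "e", "n", "v"]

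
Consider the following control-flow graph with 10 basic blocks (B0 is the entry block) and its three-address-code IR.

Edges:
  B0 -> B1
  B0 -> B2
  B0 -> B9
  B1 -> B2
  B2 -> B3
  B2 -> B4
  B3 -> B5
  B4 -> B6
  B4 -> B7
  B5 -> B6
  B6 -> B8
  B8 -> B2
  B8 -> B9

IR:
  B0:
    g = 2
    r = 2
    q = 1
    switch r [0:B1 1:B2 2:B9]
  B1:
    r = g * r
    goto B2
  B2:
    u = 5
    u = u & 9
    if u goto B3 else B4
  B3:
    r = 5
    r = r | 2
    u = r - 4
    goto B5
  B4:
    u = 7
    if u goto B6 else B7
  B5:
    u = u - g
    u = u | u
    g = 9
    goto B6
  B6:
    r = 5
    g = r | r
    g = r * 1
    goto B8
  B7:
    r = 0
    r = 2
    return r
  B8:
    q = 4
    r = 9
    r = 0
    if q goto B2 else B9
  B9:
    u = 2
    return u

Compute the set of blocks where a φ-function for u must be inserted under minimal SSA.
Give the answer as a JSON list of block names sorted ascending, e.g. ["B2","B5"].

idom tree: B1←B0 B2←B0 B3←B2 B4←B2 B5←B3 B6←B2 B7←B4 B8←B6 B9←B0
Join-block Dom:
  B2: preds {B0,B1,B8}: {B0} ∩ {B0,B1} ∩ {B0,B2,B6,B8} = {B0}; idom=B0
  B6: preds {B4,B5}: {B0,B2,B4} ∩ {B0,B2,B3,B5} = {B0,B2}; idom=B2
  B9: preds {B0,B8}: {B0} ∩ {B0,B2,B6,B8} = {B0}; idom=B0

DF derivation:
  join B2 pred B0: · stop@B0
  join B2 pred B1: B1 stop@B0
  join B2 pred B8: B8→B6→B2 stop@B0
  join B6 pred B4: B4 stop@B2
  join B6 pred B5: B5→B3 stop@B2
  join B9 pred B0: · stop@B0
  join B9 pred B8: B8→B6→B2 stop@B0
  B0 → ∅
  B1 → {B2}
  B2 → {B2,B9}
  B3 → {B6}
  B4 → {B6}
  B5 → {B6}
  B6 → {B2,B9}
  B7 → ∅
  B8 → {B2,B9}
  B9 → ∅

φ for u: defs {B2,B3,B4,B5,B9}
  DF⁺ = {B2,B6,B9}

Answer: ["B2", "B6", "B9"]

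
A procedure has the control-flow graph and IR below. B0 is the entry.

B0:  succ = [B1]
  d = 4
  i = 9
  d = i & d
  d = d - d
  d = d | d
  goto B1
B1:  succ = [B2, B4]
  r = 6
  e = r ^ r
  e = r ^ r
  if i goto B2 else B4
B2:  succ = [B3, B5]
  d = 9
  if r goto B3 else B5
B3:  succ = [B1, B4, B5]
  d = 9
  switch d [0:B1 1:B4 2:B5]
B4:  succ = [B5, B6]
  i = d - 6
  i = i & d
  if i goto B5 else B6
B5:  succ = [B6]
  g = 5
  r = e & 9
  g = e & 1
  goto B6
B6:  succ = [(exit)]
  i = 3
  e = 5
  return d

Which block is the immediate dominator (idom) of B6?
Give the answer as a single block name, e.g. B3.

Answer: B1

Working:
idom tree: B1←B0 B2←B1 B3←B2 B4←B1 B5←B1 B6←B1
Dom at joins:
  B1: preds {B0,B3}: {B0} ∩ {B0,B1,B2,B3} = {B0}; idom=B0
  B4: preds {B1,B3}: {B0,B1} ∩ {B0,B1,B2,B3} = {B0,B1}; idom=B1
  B5: preds {B2,B3,B4}: {B0,B1,B2} ∩ {B0,B1,B2,B3} ∩ {B0,B1,B4} = {B0,B1}; idom=B1
  B6: preds {B4,B5}: {B0,B1,B4} ∩ {B0,B1,B5} = {B0,B1}; idom=B1

idom(B6) = B1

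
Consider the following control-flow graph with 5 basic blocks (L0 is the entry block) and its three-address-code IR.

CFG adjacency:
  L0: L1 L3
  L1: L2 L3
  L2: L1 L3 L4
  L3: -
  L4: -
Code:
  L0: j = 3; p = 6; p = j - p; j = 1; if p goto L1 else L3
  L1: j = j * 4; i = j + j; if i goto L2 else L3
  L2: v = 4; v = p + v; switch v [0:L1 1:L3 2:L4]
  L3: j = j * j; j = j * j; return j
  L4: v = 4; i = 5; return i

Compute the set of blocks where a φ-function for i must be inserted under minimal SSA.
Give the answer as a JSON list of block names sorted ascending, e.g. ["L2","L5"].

Answer: ["L1", "L3"]

Analysis:
idom tree: L1←L0 L2←L1 L3←L0 L4←L2
Dom∩ at merges:
  L1: preds {L0,L2}: {L0} ∩ {L0,L1,L2} = {L0}; idom=L0
  L3: preds {L0,L1,L2}: {L0} ∩ {L0,L1} ∩ {L0,L1,L2} = {L0}; idom=L0

DF derivation:
  join L1 pred L0: · stop@L0
  join L1 pred L2: L2→L1 stop@L0
  join L3 pred L0: · stop@L0
  join L3 pred L1: L1 stop@L0
  join L3 pred L2: L2→L1 stop@L0
  L0: DF=∅
  L1: DF={L1,L3}
  L2: DF={L1,L3}
  L3: DF=∅
  L4: DF=∅

φ for i: defs {L1,L4}
  DF⁺ = {L1,L3}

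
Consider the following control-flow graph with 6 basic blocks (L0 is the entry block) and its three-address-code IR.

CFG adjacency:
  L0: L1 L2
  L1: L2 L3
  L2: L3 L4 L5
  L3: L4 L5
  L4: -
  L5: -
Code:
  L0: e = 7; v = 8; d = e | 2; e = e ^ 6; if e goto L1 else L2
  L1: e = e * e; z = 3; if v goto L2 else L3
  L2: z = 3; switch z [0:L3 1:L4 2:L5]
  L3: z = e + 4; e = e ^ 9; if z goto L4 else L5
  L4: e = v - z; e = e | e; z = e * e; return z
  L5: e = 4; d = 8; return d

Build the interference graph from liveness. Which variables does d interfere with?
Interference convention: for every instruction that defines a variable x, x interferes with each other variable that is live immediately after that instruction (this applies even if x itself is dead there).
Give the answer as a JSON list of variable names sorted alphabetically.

Block summaries:
  L0: {d,e,v} / ∅
  L1: {e,z} / {e,v}
  L2: {z} / ∅
  L3: {e,z} / {e}
  L4: {e,z} / {v,z}
  L5: {d,e} / ∅

Liveness:
  L0 li=∅ lo={e,v}
  L1 li={e,v} lo={e,v}
  L2 li={e,v} lo={e,v,z}
  L3 li={e,v} lo={v,z}
  L4 li={v,z} lo=∅
  L5 li=∅ lo=∅

Conflict graph:
  d↔{e,v}
  e↔{d,v,z}
  v↔{d,e,z}
  z↔{e,v}

N(d) = ["e", "v"]

Answer: ["e", "v"]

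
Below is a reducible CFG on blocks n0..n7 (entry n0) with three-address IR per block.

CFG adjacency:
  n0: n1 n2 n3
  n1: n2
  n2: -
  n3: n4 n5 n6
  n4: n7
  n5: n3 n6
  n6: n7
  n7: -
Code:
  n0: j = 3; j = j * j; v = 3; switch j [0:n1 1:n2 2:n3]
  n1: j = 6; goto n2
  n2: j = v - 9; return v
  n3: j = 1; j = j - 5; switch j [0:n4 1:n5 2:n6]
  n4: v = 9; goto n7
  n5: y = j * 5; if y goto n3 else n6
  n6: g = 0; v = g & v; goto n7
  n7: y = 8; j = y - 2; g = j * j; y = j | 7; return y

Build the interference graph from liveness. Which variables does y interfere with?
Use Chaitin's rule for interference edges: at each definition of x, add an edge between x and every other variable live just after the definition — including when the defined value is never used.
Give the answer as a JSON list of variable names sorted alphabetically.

Answer: ["v"]

Analysis:
Per-block:
  n0: {j,v} / ∅
  n1: {j} / ∅
  n2: {j} / {v}
  n3: {j} / ∅
  n4: {v} / ∅
  n5: {y} / {j}
  n6: {g,v} / {v}
  n7: {g,j,y} / ∅

Backward fixpoint:
  n0 li=∅ lo={v}
  n1 li={v} lo={v}
  n2 li={v} lo=∅
  n3 li={v} lo={j,v}
  n4 li=∅ lo=∅
  n5 li={j,v} lo={v}
  n6 li={v} lo=∅
  n7 li=∅ lo=∅

Interference:
  g: {j,v}
  j: {g,v}
  v: {g,j,y}
  y: {v}

N(y) = ["v"]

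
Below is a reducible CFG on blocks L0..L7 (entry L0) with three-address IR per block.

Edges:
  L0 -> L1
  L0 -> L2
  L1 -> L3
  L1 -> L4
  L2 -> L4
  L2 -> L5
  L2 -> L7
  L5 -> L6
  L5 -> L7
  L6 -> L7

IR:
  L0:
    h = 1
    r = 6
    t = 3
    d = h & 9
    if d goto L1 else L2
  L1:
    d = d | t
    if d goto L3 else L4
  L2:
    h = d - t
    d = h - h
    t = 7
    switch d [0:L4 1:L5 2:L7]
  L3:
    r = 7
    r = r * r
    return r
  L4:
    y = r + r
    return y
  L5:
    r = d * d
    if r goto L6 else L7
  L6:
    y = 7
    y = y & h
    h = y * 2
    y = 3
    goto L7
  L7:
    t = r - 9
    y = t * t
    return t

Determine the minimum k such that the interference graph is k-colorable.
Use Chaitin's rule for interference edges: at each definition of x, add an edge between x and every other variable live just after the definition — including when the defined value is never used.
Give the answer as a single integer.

Answer: 4

Derivation:
Block summaries:
  L0: {d,h,r,t} / ∅
  L1: {d} / {d,t}
  L2: {d,h,t} / {d,t}
  L3: {r} / ∅
  L4: {y} / {r}
  L5: {r} / {d}
  L6: {h,y} / {h}
  L7: {t,y} / {r}

Live sets:
  L0 li=∅ lo={d,r,t}
  L1 li={d,r,t} lo={r}
  L2 li={d,r,t} lo={d,h,r}
  L3 li=∅ lo=∅
  L4 li={r} lo=∅
  L5 li={d,h} lo={h,r}
  L6 li={h,r} lo={r}
  L7 li={r} lo=∅

Interfere edges:
  d: {h,r,t}
  h: {d,r,t,y}
  r: {d,h,t,y}
  t: {d,h,r,y}
  y: {h,r,t}

Registers:
  {d,h,r,t} pairwise interfere (4-clique) ⇒ χ ≥ 4
  4-colouring: c0={h}  c1={r}  c2={t}  c3={d,y}
  χ = 4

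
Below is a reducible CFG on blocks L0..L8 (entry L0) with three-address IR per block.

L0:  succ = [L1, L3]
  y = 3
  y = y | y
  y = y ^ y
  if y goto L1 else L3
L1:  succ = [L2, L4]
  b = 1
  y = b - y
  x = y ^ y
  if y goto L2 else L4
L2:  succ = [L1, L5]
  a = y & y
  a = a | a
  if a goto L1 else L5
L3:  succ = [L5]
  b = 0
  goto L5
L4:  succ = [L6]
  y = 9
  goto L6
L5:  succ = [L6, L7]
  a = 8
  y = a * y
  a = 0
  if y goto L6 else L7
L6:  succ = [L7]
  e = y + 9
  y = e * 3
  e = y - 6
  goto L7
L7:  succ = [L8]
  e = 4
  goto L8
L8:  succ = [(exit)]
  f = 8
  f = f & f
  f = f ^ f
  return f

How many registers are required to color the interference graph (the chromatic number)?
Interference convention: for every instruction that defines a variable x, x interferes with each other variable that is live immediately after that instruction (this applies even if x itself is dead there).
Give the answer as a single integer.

Block summaries:
  L0 def {y} use ∅
  L1 def {b,x,y} use {y}
  L2 def {a} use {y}
  L3 def {b} use ∅
  L4 def {y} use ∅
  L5 def {a,y} use {y}
  L6 def {e,y} use {y}
  L7 def {e} use ∅
  L8 def {f} use ∅

Liveness:
  L0 li=∅ lo={y}
  L1 li={y} lo={y}
  L2 li={y} lo={y}
  L3 li={y} lo={y}
  L4 li=∅ lo={y}
  L5 li={y} lo={y}
  L6 li={y} lo=∅
  L7 li=∅ lo=∅
  L8 li=∅ lo=∅

Interference:
  a↔{y}
  b↔{y}
  e↔∅
  f↔∅
  x↔{y}
  y↔{a,b,x}

Chromatic number:
  {a,y} pairwise interfere (2-clique) ⇒ χ ≥ 2
  assign a→c1 b→c1 e→c0 f→c0 x→c1 y→c0 — no edge inside a register ⇒ χ ≤ 2
  χ = 2

Answer: 2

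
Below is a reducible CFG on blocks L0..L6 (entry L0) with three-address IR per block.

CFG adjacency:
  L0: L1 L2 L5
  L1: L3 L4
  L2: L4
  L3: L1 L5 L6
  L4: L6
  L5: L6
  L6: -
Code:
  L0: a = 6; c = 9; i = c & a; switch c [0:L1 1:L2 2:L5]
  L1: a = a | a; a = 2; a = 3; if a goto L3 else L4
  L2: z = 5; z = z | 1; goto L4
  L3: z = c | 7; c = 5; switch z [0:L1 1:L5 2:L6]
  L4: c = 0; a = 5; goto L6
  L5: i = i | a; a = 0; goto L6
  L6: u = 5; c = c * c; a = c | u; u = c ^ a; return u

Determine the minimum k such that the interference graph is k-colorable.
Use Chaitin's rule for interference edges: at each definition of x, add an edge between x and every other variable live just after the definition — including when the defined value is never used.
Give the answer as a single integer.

Answer: 4

Working:
Per-block:
  L0: {a,c,i} / ∅
  L1: {a} / {a}
  L2: {z} / ∅
  L3: {c,z} / {c}
  L4: {a,c} / ∅
  L5: {a,i} / {a,i}
  L6: {a,c,u} / {c}

Live sets:
  L0 li=∅ lo={a,c,i}
  L1 li={a,c,i} lo={a,c,i}
  L2 li=∅ lo=∅
  L3 li={a,c,i} lo={a,c,i}
  L4 li=∅ lo={c}
  L5 li={a,c,i} lo={c}
  L6 li={c} lo=∅

Interference:
  a↔{c,i,z}
  c↔{a,i,u,z}
  i↔{a,c,z}
  u↔{c}
  z↔{a,c,i}

Chromatic number:
  lower bound: {a,c,i,z} mutually conflict ⇒ χ ≥ 4
  assign a→r1 c→r0 i→r2 u→r1 z→r3 — no edge inside a register ⇒ χ ≤ 4
  χ = 4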